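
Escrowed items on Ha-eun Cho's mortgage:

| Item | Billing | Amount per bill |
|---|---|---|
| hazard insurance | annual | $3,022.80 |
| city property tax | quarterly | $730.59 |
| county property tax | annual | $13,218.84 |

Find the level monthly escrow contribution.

Hazard insurance — $3,022.80/yr
City property tax — $730.59 × 4 = $2,922.36/yr
County property tax — $13,218.84/yr
Yearly total = $3,022.80 + $2,922.36 + $13,218.84 = $19,164.00
Monthly escrow = $19,164.00 / 12 = $1,597.00

$1,597.00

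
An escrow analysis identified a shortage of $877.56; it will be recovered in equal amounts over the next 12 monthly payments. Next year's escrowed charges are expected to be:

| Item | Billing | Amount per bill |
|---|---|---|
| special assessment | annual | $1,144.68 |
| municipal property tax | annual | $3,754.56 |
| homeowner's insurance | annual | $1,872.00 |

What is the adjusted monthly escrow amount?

$637.40

Special assessment = $1,144.68 annually
Municipal property tax = $3,754.56 annually
Homeowner's insurance = $1,872.00 annually
Annual escrow total = $1,144.68 + $3,754.56 + $1,872.00 = $6,771.24
Base monthly escrow = $6,771.24 ÷ 12 = $564.27
Shortage per month = $877.56 / 12 = $73.13
New monthly escrow = $564.27 + $73.13 = $637.40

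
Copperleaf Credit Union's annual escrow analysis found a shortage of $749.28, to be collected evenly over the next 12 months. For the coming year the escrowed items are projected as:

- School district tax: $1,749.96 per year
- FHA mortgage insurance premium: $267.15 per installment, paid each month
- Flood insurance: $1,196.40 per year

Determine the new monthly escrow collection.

School district tax — $1,749.96 annually
FHA mortgage insurance premium — $267.15 × 12 = $3,205.80 annually
Flood insurance — $1,196.40 annually
Combined annual = $6,152.16
Monthly escrow = $6,152.16 / 12 = $512.68
Monthly shortage recovery: $749.28 ÷ 12 = $62.44
Adjusted monthly = $512.68 + $62.44 = $575.12

$575.12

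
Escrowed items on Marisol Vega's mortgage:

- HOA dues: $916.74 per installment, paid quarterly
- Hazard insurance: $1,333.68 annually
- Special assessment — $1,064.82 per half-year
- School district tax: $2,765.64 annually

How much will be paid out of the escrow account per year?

$9,895.92

HOA dues = $916.74 × 4 = $3,666.96
Hazard insurance = $1,333.68
Special assessment = $1,064.82 × 2 = $2,129.64
School district tax = $2,765.64
Combined annual = $9,895.92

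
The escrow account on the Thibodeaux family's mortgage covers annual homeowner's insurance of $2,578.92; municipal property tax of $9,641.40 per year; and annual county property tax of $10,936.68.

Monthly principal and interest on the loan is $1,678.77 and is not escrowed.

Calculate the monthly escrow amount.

$1,929.75

Homeowner's insurance — $2,578.92
Municipal property tax — $9,641.40
County property tax — $10,936.68
Yearly total = $23,157.00
Monthly = $23,157.00 / 12 = $1,929.75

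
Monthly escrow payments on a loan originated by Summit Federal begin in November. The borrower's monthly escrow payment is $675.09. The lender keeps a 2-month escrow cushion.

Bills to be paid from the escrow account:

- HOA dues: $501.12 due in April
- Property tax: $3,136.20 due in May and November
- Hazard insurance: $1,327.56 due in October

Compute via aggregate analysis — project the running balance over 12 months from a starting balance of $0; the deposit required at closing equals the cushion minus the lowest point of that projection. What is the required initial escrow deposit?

Cushion = 2 × $675.09 = $1,350.18
Trial balance (start $0, +$675.09 each month, − disbursements):
  Nov: +$675.09 − $3,136.20 → -$2,461.11
  Dec: +$675.09 → -$1,786.02
  Jan: +$675.09 → -$1,110.93
  Feb: +$675.09 → -$435.84
  Mar: +$675.09 → $239.25
  Apr: +$675.09 − $501.12 → $413.22
  May: +$675.09 − $3,136.20 → -$2,047.89
  Jun: +$675.09 → -$1,372.80
  Jul: +$675.09 → -$697.71
  Aug: +$675.09 → -$22.62
  Sep: +$675.09 → $652.47
  Oct: +$675.09 − $1,327.56 → $0.00
Lowest trial balance = -$2,461.11 (Nov)
Initial deposit = cushion − low point = $1,350.18 − (-$2,461.11) = $3,811.29

$3,811.29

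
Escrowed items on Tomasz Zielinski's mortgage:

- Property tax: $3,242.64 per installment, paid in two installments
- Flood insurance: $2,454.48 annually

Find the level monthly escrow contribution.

Property tax — $3,242.64 × 2 = $6,485.28
Flood insurance — $2,454.48
Total annual escrow = $8,939.76
Monthly escrow = $8,939.76 ÷ 12 = $744.98

$744.98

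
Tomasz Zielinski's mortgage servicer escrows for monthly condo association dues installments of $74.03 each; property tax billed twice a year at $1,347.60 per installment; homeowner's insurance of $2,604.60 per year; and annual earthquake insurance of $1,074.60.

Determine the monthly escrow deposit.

Condo association dues: $74.03 × 12 = $888.36/yr
Property tax: $1,347.60 × 2 = $2,695.20/yr
Homeowner's insurance: $2,604.60/yr
Earthquake insurance: $1,074.60/yr
Annual escrow total = $888.36 + $2,695.20 + $2,604.60 + $1,074.60 = $7,262.76
Per month = $7,262.76 / 12 = $605.23

$605.23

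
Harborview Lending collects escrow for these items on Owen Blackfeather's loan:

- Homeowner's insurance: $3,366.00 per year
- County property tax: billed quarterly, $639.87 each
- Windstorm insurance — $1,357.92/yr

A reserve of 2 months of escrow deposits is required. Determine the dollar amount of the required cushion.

$1,213.90

Homeowner's insurance — $3,366.00 annually
County property tax — $639.87 × 4 = $2,559.48 annually
Windstorm insurance — $1,357.92 annually
Combined annual = $7,283.40
Per month = $7,283.40 / 12 = $606.95
Required cushion = 2 × $606.95 = $1,213.90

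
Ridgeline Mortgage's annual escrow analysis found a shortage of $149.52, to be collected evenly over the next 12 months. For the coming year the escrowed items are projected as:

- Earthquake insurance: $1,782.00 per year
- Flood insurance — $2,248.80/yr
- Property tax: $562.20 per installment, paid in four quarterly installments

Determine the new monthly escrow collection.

$535.76

Earthquake insurance = $1,782.00
Flood insurance = $2,248.80
Property tax = $562.20 × 4 = $2,248.80
Yearly total = $1,782.00 + $2,248.80 + $2,248.80 = $6,279.60
Per month = $6,279.60 / 12 = $523.30
Shortage spread = $149.52 ÷ 12 = $12.46/mo
Adjusted monthly = $523.30 + $12.46 = $535.76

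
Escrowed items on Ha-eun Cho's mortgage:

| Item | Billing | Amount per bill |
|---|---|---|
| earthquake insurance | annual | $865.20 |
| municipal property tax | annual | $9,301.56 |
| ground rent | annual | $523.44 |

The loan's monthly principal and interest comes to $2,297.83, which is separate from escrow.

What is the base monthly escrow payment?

Earthquake insurance — $865.20/yr
Municipal property tax — $9,301.56/yr
Ground rent — $523.44/yr
Annual escrow total = $865.20 + $9,301.56 + $523.44 = $10,690.20
Monthly escrow = $10,690.20 ÷ 12 = $890.85

$890.85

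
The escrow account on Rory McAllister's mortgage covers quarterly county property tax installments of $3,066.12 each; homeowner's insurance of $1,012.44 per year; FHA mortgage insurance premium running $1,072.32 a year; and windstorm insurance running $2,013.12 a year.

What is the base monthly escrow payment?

County property tax: $3,066.12 × 4 = $12,264.48 per year
Homeowner's insurance: $1,012.44 per year
FHA mortgage insurance premium: $1,072.32 per year
Windstorm insurance: $2,013.12 per year
Yearly total = $12,264.48 + $1,012.44 + $1,072.32 + $2,013.12 = $16,362.36
Monthly = $16,362.36 ÷ 12 = $1,363.53

$1,363.53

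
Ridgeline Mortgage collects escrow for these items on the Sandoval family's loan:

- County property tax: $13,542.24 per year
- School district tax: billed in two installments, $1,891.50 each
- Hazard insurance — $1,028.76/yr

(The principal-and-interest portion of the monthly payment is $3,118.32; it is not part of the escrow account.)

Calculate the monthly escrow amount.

$1,529.50

County property tax = $13,542.24 per year
School district tax = $1,891.50 × 2 = $3,783.00 per year
Hazard insurance = $1,028.76 per year
Total per year = $18,354.00
Monthly = $18,354.00 ÷ 12 = $1,529.50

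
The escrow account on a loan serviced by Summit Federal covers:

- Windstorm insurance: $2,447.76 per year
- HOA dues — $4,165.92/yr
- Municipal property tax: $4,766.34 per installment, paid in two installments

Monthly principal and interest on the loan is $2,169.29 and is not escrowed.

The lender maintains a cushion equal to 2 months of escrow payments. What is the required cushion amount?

Windstorm insurance = $2,447.76/yr
HOA dues = $4,165.92/yr
Municipal property tax = $4,766.34 × 2 = $9,532.68/yr
Total annual escrow = $16,146.36
Base monthly escrow = $16,146.36 ÷ 12 = $1,345.53
Cushion = 2 × $1,345.53 = $2,691.06

$2,691.06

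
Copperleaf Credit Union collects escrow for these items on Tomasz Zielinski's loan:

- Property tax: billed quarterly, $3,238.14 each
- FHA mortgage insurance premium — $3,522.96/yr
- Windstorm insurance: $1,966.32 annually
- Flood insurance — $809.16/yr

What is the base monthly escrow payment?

Property tax = $3,238.14 × 4 = $12,952.56
FHA mortgage insurance premium = $3,522.96
Windstorm insurance = $1,966.32
Flood insurance = $809.16
Total per year = $19,251.00
Per month = $19,251.00 / 12 = $1,604.25

$1,604.25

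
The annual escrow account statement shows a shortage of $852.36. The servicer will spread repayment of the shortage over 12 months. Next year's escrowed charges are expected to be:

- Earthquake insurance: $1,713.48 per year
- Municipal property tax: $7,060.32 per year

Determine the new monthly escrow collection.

$802.18

Earthquake insurance — $1,713.48/yr
Municipal property tax — $7,060.32/yr
Annual escrow total = $8,773.80
Base monthly escrow = $8,773.80 / 12 = $731.15
Monthly shortage recovery: $852.36 ÷ 12 = $71.03
Adjusted monthly = $731.15 + $71.03 = $802.18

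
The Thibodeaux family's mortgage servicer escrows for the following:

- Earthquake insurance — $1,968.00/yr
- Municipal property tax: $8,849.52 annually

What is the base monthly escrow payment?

Earthquake insurance: $1,968.00
Municipal property tax: $8,849.52
Total annual escrow = $1,968.00 + $8,849.52 = $10,817.52
Per month = $10,817.52 ÷ 12 = $901.46

$901.46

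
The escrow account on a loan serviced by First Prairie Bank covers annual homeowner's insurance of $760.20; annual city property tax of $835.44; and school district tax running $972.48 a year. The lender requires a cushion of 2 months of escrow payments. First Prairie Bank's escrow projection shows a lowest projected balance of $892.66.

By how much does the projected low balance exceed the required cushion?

Homeowner's insurance: $760.20 annually
City property tax: $835.44 annually
School district tax: $972.48 annually
Total annual escrow = $2,568.12
Monthly = $2,568.12 ÷ 12 = $214.01
Required reserve = 2 × $214.01 = $428.02
Surplus = $892.66 − $428.02 = $464.64

$464.64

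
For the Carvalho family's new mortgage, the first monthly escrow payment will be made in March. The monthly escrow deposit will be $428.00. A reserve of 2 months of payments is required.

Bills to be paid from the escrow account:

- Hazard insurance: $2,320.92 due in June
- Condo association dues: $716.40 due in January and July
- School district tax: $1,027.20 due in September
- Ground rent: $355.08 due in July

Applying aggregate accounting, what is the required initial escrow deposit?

$2,279.60

Cushion = 2 × $428.00 = $856.00
Trial balance (start $0, +$428.00 each month, − disbursements):
  Mar: +$428.00 → $428.00
  Apr: +$428.00 → $856.00
  May: +$428.00 → $1,284.00
  Jun: +$428.00 − $2,320.92 → -$608.92
  Jul: +$428.00 − $1,071.48 → -$1,252.40
  Aug: +$428.00 → -$824.40
  Sep: +$428.00 − $1,027.20 → -$1,423.60
  Oct: +$428.00 → -$995.60
  Nov: +$428.00 → -$567.60
  Dec: +$428.00 → -$139.60
  Jan: +$428.00 − $716.40 → -$428.00
  Feb: +$428.00 → $0.00
Lowest trial balance = -$1,423.60 (Sep)
Initial deposit = cushion − low point = $856.00 − (-$1,423.60) = $2,279.60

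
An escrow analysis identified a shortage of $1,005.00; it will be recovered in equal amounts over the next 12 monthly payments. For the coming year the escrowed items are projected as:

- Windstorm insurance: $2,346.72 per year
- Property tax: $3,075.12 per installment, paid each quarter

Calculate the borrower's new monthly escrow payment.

$1,304.35

Windstorm insurance = $2,346.72
Property tax = $3,075.12 × 4 = $12,300.48
Annual escrow total = $2,346.72 + $12,300.48 = $14,647.20
Per month = $14,647.20 ÷ 12 = $1,220.60
Shortage spread = $1,005.00 / 12 = $83.75/mo
Adjusted monthly = $1,220.60 + $83.75 = $1,304.35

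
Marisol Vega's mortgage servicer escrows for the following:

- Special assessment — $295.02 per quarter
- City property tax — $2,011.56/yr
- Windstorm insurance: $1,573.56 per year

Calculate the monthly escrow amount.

$397.10

Special assessment: $295.02 × 4 = $1,180.08
City property tax: $2,011.56
Windstorm insurance: $1,573.56
Total per year = $1,180.08 + $2,011.56 + $1,573.56 = $4,765.20
Base monthly escrow = $4,765.20 / 12 = $397.10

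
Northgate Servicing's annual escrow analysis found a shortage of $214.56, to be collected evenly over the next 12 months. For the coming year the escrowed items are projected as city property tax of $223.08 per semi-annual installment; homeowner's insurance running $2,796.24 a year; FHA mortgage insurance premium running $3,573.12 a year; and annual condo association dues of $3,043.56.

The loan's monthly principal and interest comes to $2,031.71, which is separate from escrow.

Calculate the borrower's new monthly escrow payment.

City property tax: $223.08 × 2 = $446.16 per year
Homeowner's insurance: $2,796.24 per year
FHA mortgage insurance premium: $3,573.12 per year
Condo association dues: $3,043.56 per year
Annual escrow total = $446.16 + $2,796.24 + $3,573.12 + $3,043.56 = $9,859.08
Base monthly escrow = $9,859.08 / 12 = $821.59
Shortage spread = $214.56 ÷ 12 = $17.88/mo
Adjusted monthly = $821.59 + $17.88 = $839.47

$839.47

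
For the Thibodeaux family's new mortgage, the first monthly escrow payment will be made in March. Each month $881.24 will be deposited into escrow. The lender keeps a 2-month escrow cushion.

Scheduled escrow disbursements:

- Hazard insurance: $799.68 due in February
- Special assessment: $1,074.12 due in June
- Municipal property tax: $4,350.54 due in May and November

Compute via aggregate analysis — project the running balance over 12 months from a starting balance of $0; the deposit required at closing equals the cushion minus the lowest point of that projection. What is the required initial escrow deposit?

$3,662.18

Cushion = 2 × $881.24 = $1,762.48
Trial balance (start $0, +$881.24 each month, − disbursements):
  Mar: +$881.24 → $881.24
  Apr: +$881.24 → $1,762.48
  May: +$881.24 − $4,350.54 → -$1,706.82
  Jun: +$881.24 − $1,074.12 → -$1,899.70
  Jul: +$881.24 → -$1,018.46
  Aug: +$881.24 → -$137.22
  Sep: +$881.24 → $744.02
  Oct: +$881.24 → $1,625.26
  Nov: +$881.24 − $4,350.54 → -$1,844.04
  Dec: +$881.24 → -$962.80
  Jan: +$881.24 → -$81.56
  Feb: +$881.24 − $799.68 → $0.00
Lowest trial balance = -$1,899.70 (Jun)
Initial deposit = cushion − low point = $1,762.48 − (-$1,899.70) = $3,662.18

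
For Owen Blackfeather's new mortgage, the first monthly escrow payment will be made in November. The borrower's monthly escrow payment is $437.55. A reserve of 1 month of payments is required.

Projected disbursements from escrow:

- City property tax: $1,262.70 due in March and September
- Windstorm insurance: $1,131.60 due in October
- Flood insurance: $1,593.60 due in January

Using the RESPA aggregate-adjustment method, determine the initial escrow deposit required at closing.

$1,106.10

Cushion = 1 × $437.55 = $437.55
Trial balance (start $0, +$437.55 each month, − disbursements):
  Nov: +$437.55 → $437.55
  Dec: +$437.55 → $875.10
  Jan: +$437.55 − $1,593.60 → -$280.95
  Feb: +$437.55 → $156.60
  Mar: +$437.55 − $1,262.70 → -$668.55
  Apr: +$437.55 → -$231.00
  May: +$437.55 → $206.55
  Jun: +$437.55 → $644.10
  Jul: +$437.55 → $1,081.65
  Aug: +$437.55 → $1,519.20
  Sep: +$437.55 − $1,262.70 → $694.05
  Oct: +$437.55 − $1,131.60 → $0.00
Lowest trial balance = -$668.55 (Mar)
Initial deposit = cushion − low point = $437.55 − (-$668.55) = $1,106.10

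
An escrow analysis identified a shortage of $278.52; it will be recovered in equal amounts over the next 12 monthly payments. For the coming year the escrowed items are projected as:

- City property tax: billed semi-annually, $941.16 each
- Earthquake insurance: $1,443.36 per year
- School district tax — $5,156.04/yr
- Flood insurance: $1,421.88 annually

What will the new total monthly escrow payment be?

$848.51

City property tax = $941.16 × 2 = $1,882.32
Earthquake insurance = $1,443.36
School district tax = $5,156.04
Flood insurance = $1,421.88
Total per year = $9,903.60
Monthly = $9,903.60 ÷ 12 = $825.30
Monthly shortage recovery: $278.52 / 12 = $23.21
Adjusted monthly = $825.30 + $23.21 = $848.51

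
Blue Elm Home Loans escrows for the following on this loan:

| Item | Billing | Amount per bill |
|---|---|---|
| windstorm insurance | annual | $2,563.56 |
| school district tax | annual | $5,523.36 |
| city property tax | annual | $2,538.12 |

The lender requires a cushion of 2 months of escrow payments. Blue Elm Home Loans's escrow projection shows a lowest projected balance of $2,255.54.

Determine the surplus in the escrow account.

$484.70

Windstorm insurance — $2,563.56
School district tax — $5,523.36
City property tax — $2,538.12
Yearly total = $10,625.04
Monthly = $10,625.04 ÷ 12 = $885.42
Cushion = 2 × $885.42 = $1,770.84
Excess over cushion: $2,255.54 − $1,770.84 = $484.70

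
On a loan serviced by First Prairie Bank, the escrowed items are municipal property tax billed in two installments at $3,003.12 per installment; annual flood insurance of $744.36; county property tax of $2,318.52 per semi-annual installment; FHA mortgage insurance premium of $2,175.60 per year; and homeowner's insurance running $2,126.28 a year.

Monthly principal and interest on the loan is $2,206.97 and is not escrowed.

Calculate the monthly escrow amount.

$1,307.46

Municipal property tax: $3,003.12 × 2 = $6,006.24/yr
Flood insurance: $744.36/yr
County property tax: $2,318.52 × 2 = $4,637.04/yr
FHA mortgage insurance premium: $2,175.60/yr
Homeowner's insurance: $2,126.28/yr
Yearly total = $15,689.52
Per month = $15,689.52 / 12 = $1,307.46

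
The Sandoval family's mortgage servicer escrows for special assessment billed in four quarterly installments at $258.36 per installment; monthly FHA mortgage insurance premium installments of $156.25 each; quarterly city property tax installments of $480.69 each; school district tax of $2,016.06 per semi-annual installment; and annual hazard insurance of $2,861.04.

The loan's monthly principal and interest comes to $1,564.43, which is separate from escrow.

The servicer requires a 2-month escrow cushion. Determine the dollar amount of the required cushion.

$1,954.06

Special assessment = $258.36 × 4 = $1,033.44
FHA mortgage insurance premium = $156.25 × 12 = $1,875.00
City property tax = $480.69 × 4 = $1,922.76
School district tax = $2,016.06 × 2 = $4,032.12
Hazard insurance = $2,861.04
Total annual escrow = $11,724.36
Per month = $11,724.36 / 12 = $977.03
Reserve = 2 × $977.03 = $1,954.06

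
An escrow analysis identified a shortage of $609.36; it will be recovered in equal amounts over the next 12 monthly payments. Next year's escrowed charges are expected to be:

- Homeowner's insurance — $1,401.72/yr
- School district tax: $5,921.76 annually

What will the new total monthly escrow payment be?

$661.07

Homeowner's insurance: $1,401.72/yr
School district tax: $5,921.76/yr
Combined annual = $7,323.48
Base monthly escrow = $7,323.48 / 12 = $610.29
Shortage spread = $609.36 ÷ 12 = $50.78/mo
Adjusted monthly = $610.29 + $50.78 = $661.07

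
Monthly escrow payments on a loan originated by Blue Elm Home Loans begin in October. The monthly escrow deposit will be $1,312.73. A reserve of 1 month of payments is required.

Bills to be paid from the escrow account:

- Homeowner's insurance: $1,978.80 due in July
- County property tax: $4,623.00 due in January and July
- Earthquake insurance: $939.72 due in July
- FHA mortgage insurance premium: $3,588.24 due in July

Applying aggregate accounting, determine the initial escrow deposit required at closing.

Cushion = 1 × $1,312.73 = $1,312.73
Trial balance (start $0, +$1,312.73 each month, − disbursements):
  Oct: +$1,312.73 → $1,312.73
  Nov: +$1,312.73 → $2,625.46
  Dec: +$1,312.73 → $3,938.19
  Jan: +$1,312.73 − $4,623.00 → $627.92
  Feb: +$1,312.73 → $1,940.65
  Mar: +$1,312.73 → $3,253.38
  Apr: +$1,312.73 → $4,566.11
  May: +$1,312.73 → $5,878.84
  Jun: +$1,312.73 → $7,191.57
  Jul: +$1,312.73 − $11,129.76 → -$2,625.46
  Aug: +$1,312.73 → -$1,312.73
  Sep: +$1,312.73 → $0.00
Lowest trial balance = -$2,625.46 (Jul)
Initial deposit = cushion − low point = $1,312.73 − (-$2,625.46) = $3,938.19

$3,938.19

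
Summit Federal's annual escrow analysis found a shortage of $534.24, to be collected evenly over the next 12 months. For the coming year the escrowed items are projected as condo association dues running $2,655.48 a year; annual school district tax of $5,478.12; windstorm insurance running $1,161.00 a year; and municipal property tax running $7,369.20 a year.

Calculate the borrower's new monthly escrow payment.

Condo association dues: $2,655.48/yr
School district tax: $5,478.12/yr
Windstorm insurance: $1,161.00/yr
Municipal property tax: $7,369.20/yr
Combined annual = $2,655.48 + $5,478.12 + $1,161.00 + $7,369.20 = $16,663.80
Per month = $16,663.80 / 12 = $1,388.65
Shortage per month = $534.24 / 12 = $44.52
Adjusted monthly = $1,388.65 + $44.52 = $1,433.17

$1,433.17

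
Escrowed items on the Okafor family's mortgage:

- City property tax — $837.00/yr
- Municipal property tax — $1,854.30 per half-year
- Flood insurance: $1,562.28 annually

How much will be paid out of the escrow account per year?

$6,107.88

City property tax — $837.00/yr
Municipal property tax — $1,854.30 × 2 = $3,708.60/yr
Flood insurance — $1,562.28/yr
Total per year = $6,107.88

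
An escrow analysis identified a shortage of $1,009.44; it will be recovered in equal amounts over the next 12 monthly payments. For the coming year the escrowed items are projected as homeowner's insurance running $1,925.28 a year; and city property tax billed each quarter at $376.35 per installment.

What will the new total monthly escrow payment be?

$370.01

Homeowner's insurance — $1,925.28
City property tax — $376.35 × 4 = $1,505.40
Total per year = $1,925.28 + $1,505.40 = $3,430.68
Per month = $3,430.68 / 12 = $285.89
Monthly shortage recovery: $1,009.44 / 12 = $84.12
Adjusted monthly = $285.89 + $84.12 = $370.01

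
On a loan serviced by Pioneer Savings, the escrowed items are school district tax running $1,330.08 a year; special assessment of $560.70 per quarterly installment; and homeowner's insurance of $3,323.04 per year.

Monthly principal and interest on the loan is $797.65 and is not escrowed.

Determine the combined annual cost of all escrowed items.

$6,895.92

School district tax = $1,330.08/yr
Special assessment = $560.70 × 4 = $2,242.80/yr
Homeowner's insurance = $3,323.04/yr
Combined annual = $1,330.08 + $2,242.80 + $3,323.04 = $6,895.92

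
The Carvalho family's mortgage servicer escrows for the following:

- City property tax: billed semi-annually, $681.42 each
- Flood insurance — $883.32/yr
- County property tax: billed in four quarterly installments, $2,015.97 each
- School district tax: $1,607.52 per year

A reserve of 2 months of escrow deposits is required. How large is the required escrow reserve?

$1,986.26

City property tax = $681.42 × 2 = $1,362.84 annually
Flood insurance = $883.32 annually
County property tax = $2,015.97 × 4 = $8,063.88 annually
School district tax = $1,607.52 annually
Total per year = $11,917.56
Monthly escrow = $11,917.56 / 12 = $993.13
Required cushion = 2 × $993.13 = $1,986.26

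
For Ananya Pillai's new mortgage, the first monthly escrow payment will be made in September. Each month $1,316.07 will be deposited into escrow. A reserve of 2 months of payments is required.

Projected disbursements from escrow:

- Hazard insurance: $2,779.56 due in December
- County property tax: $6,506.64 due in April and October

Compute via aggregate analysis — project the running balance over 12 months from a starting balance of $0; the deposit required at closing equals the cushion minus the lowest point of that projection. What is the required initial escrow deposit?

Cushion = 2 × $1,316.07 = $2,632.14
Trial balance (start $0, +$1,316.07 each month, − disbursements):
  Sep: +$1,316.07 → $1,316.07
  Oct: +$1,316.07 − $6,506.64 → -$3,874.50
  Nov: +$1,316.07 → -$2,558.43
  Dec: +$1,316.07 − $2,779.56 → -$4,021.92
  Jan: +$1,316.07 → -$2,705.85
  Feb: +$1,316.07 → -$1,389.78
  Mar: +$1,316.07 → -$73.71
  Apr: +$1,316.07 − $6,506.64 → -$5,264.28
  May: +$1,316.07 → -$3,948.21
  Jun: +$1,316.07 → -$2,632.14
  Jul: +$1,316.07 → -$1,316.07
  Aug: +$1,316.07 → $0.00
Lowest trial balance = -$5,264.28 (Apr)
Initial deposit = cushion − low point = $2,632.14 − (-$5,264.28) = $7,896.42

$7,896.42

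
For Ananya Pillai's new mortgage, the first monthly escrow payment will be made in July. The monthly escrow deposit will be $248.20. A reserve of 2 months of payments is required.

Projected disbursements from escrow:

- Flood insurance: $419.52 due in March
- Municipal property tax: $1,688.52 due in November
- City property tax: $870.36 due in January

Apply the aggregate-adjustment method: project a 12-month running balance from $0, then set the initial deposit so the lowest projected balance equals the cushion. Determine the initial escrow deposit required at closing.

$1,317.88

Cushion = 2 × $248.20 = $496.40
Trial balance (start $0, +$248.20 each month, − disbursements):
  Jul: +$248.20 → $248.20
  Aug: +$248.20 → $496.40
  Sep: +$248.20 → $744.60
  Oct: +$248.20 → $992.80
  Nov: +$248.20 − $1,688.52 → -$447.52
  Dec: +$248.20 → -$199.32
  Jan: +$248.20 − $870.36 → -$821.48
  Feb: +$248.20 → -$573.28
  Mar: +$248.20 − $419.52 → -$744.60
  Apr: +$248.20 → -$496.40
  May: +$248.20 → -$248.20
  Jun: +$248.20 → $0.00
Lowest trial balance = -$821.48 (Jan)
Initial deposit = cushion − low point = $496.40 − (-$821.48) = $1,317.88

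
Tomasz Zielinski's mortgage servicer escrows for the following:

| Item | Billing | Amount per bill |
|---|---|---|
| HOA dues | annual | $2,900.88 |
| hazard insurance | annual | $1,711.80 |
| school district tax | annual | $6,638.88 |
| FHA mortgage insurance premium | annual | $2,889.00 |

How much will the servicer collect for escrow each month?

HOA dues = $2,900.88 per year
Hazard insurance = $1,711.80 per year
School district tax = $6,638.88 per year
FHA mortgage insurance premium = $2,889.00 per year
Total annual escrow = $14,140.56
Base monthly escrow = $14,140.56 ÷ 12 = $1,178.38

$1,178.38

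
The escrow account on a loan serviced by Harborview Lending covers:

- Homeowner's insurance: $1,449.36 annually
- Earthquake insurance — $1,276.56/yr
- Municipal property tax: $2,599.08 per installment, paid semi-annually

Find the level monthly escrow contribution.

Homeowner's insurance: $1,449.36 per year
Earthquake insurance: $1,276.56 per year
Municipal property tax: $2,599.08 × 2 = $5,198.16 per year
Combined annual = $1,449.36 + $1,276.56 + $5,198.16 = $7,924.08
Monthly = $7,924.08 / 12 = $660.34

$660.34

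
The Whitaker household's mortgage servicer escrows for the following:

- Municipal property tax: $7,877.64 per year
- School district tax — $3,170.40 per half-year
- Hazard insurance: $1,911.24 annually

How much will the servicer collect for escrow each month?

Municipal property tax = $7,877.64 per year
School district tax = $3,170.40 × 2 = $6,340.80 per year
Hazard insurance = $1,911.24 per year
Total annual escrow = $7,877.64 + $6,340.80 + $1,911.24 = $16,129.68
Monthly escrow = $16,129.68 / 12 = $1,344.14

$1,344.14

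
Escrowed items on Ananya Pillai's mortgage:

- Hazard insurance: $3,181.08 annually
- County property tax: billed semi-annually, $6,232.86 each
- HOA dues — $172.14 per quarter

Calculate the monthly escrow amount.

$1,361.28

Hazard insurance = $3,181.08
County property tax = $6,232.86 × 2 = $12,465.72
HOA dues = $172.14 × 4 = $688.56
Annual escrow total = $16,335.36
Monthly = $16,335.36 ÷ 12 = $1,361.28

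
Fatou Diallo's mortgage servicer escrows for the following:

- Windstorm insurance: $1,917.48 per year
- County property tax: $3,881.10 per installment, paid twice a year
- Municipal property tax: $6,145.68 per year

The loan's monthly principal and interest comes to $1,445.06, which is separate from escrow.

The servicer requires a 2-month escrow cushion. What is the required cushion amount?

Windstorm insurance = $1,917.48 per year
County property tax = $3,881.10 × 2 = $7,762.20 per year
Municipal property tax = $6,145.68 per year
Combined annual = $15,825.36
Per month = $15,825.36 ÷ 12 = $1,318.78
Required cushion = 2 × $1,318.78 = $2,637.56

$2,637.56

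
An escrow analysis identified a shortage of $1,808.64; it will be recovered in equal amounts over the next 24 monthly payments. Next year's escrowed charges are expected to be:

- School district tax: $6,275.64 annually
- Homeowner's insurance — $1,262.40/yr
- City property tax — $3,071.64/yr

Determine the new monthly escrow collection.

$959.50

School district tax = $6,275.64 annually
Homeowner's insurance = $1,262.40 annually
City property tax = $3,071.64 annually
Total per year = $6,275.64 + $1,262.40 + $3,071.64 = $10,609.68
Per month = $10,609.68 / 12 = $884.14
Shortage spread = $1,808.64 / 24 = $75.36/mo
Adjusted monthly = $884.14 + $75.36 = $959.50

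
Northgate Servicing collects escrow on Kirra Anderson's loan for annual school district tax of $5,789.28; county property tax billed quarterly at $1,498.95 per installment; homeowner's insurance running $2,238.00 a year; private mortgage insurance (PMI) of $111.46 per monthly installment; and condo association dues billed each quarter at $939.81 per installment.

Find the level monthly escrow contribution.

School district tax = $5,789.28 per year
County property tax = $1,498.95 × 4 = $5,995.80 per year
Homeowner's insurance = $2,238.00 per year
Private mortgage insurance (PMI) = $111.46 × 12 = $1,337.52 per year
Condo association dues = $939.81 × 4 = $3,759.24 per year
Combined annual = $19,119.84
Monthly = $19,119.84 / 12 = $1,593.32

$1,593.32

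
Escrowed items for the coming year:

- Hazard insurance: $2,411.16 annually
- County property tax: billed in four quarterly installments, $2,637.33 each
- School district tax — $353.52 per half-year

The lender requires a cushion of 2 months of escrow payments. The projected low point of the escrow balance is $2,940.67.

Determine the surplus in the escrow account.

$662.75

Hazard insurance — $2,411.16 per year
County property tax — $2,637.33 × 4 = $10,549.32 per year
School district tax — $353.52 × 2 = $707.04 per year
Total annual escrow = $2,411.16 + $10,549.32 + $707.04 = $13,667.52
Base monthly escrow = $13,667.52 ÷ 12 = $1,138.96
Required reserve = 2 × $1,138.96 = $2,277.92
Surplus = $2,940.67 − $2,277.92 = $662.75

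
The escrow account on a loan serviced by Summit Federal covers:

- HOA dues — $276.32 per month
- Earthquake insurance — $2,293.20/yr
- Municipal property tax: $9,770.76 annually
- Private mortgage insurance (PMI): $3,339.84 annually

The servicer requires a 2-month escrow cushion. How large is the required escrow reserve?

$3,119.94

HOA dues: $276.32 × 12 = $3,315.84 per year
Earthquake insurance: $2,293.20 per year
Municipal property tax: $9,770.76 per year
Private mortgage insurance (PMI): $3,339.84 per year
Annual escrow total = $18,719.64
Monthly = $18,719.64 / 12 = $1,559.97
Cushion = 2 × $1,559.97 = $3,119.94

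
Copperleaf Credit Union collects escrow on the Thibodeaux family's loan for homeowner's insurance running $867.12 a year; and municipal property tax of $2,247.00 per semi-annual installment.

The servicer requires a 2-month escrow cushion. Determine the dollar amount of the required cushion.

Homeowner's insurance: $867.12/yr
Municipal property tax: $2,247.00 × 2 = $4,494.00/yr
Annual escrow total = $867.12 + $4,494.00 = $5,361.12
Per month = $5,361.12 ÷ 12 = $446.76
Required cushion = 2 × $446.76 = $893.52

$893.52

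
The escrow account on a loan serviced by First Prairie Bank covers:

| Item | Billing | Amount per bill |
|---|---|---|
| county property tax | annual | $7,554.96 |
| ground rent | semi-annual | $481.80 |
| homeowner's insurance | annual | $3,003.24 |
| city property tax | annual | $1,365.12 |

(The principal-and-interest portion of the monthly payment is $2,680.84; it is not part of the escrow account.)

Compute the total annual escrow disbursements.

County property tax: $7,554.96 annually
Ground rent: $481.80 × 2 = $963.60 annually
Homeowner's insurance: $3,003.24 annually
City property tax: $1,365.12 annually
Total annual escrow = $7,554.96 + $963.60 + $3,003.24 + $1,365.12 = $12,886.92

$12,886.92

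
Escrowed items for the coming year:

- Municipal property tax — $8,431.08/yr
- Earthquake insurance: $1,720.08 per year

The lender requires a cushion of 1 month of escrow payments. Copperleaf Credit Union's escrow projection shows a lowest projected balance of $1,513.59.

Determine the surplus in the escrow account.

$667.66

Municipal property tax = $8,431.08
Earthquake insurance = $1,720.08
Combined annual = $8,431.08 + $1,720.08 = $10,151.16
Base monthly escrow = $10,151.16 / 12 = $845.93
Cushion = 1 × $845.93 = $845.93
Surplus = $1,513.59 − $845.93 = $667.66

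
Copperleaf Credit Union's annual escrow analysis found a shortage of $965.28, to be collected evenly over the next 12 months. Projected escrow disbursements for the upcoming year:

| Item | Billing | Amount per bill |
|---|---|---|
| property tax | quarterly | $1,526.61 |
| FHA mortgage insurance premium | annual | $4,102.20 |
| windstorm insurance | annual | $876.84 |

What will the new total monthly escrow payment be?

$1,004.23

Property tax — $1,526.61 × 4 = $6,106.44
FHA mortgage insurance premium — $4,102.20
Windstorm insurance — $876.84
Total annual escrow = $11,085.48
Monthly escrow = $11,085.48 / 12 = $923.79
Shortage per month = $965.28 / 12 = $80.44
Adjusted monthly = $923.79 + $80.44 = $1,004.23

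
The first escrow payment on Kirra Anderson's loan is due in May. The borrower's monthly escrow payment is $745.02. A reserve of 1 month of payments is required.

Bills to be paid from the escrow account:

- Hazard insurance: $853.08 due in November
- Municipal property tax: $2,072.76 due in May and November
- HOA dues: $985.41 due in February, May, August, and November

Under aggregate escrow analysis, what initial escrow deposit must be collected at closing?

Cushion = 1 × $745.02 = $745.02
Trial balance (start $0, +$745.02 each month, − disbursements):
  May: +$745.02 − $3,058.17 → -$2,313.15
  Jun: +$745.02 → -$1,568.13
  Jul: +$745.02 → -$823.11
  Aug: +$745.02 − $985.41 → -$1,063.50
  Sep: +$745.02 → -$318.48
  Oct: +$745.02 → $426.54
  Nov: +$745.02 − $3,911.25 → -$2,739.69
  Dec: +$745.02 → -$1,994.67
  Jan: +$745.02 → -$1,249.65
  Feb: +$745.02 − $985.41 → -$1,490.04
  Mar: +$745.02 → -$745.02
  Apr: +$745.02 → $0.00
Lowest trial balance = -$2,739.69 (Nov)
Initial deposit = cushion − low point = $745.02 − (-$2,739.69) = $3,484.71

$3,484.71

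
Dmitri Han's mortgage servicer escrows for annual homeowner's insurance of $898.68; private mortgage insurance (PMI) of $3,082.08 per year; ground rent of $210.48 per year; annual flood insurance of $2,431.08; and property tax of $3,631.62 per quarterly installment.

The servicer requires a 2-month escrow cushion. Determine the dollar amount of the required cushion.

$3,524.80

Homeowner's insurance = $898.68/yr
Private mortgage insurance (PMI) = $3,082.08/yr
Ground rent = $210.48/yr
Flood insurance = $2,431.08/yr
Property tax = $3,631.62 × 4 = $14,526.48/yr
Yearly total = $898.68 + $3,082.08 + $210.48 + $2,431.08 + $14,526.48 = $21,148.80
Base monthly escrow = $21,148.80 ÷ 12 = $1,762.40
Required cushion = 2 × $1,762.40 = $3,524.80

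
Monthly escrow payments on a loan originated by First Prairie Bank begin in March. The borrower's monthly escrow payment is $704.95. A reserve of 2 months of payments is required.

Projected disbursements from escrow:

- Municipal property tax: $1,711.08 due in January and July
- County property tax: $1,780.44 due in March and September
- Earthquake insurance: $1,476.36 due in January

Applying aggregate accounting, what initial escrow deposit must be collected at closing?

$2,485.39

Cushion = 2 × $704.95 = $1,409.90
Trial balance (start $0, +$704.95 each month, − disbursements):
  Mar: +$704.95 − $1,780.44 → -$1,075.49
  Apr: +$704.95 → -$370.54
  May: +$704.95 → $334.41
  Jun: +$704.95 → $1,039.36
  Jul: +$704.95 − $1,711.08 → $33.23
  Aug: +$704.95 → $738.18
  Sep: +$704.95 − $1,780.44 → -$337.31
  Oct: +$704.95 → $367.64
  Nov: +$704.95 → $1,072.59
  Dec: +$704.95 → $1,777.54
  Jan: +$704.95 − $3,187.44 → -$704.95
  Feb: +$704.95 → $0.00
Lowest trial balance = -$1,075.49 (Mar)
Initial deposit = cushion − low point = $1,409.90 − (-$1,075.49) = $2,485.39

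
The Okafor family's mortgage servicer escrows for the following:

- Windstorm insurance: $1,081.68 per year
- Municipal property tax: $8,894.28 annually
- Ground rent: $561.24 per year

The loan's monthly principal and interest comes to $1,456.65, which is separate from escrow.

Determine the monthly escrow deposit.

Windstorm insurance = $1,081.68/yr
Municipal property tax = $8,894.28/yr
Ground rent = $561.24/yr
Combined annual = $1,081.68 + $8,894.28 + $561.24 = $10,537.20
Monthly = $10,537.20 / 12 = $878.10

$878.10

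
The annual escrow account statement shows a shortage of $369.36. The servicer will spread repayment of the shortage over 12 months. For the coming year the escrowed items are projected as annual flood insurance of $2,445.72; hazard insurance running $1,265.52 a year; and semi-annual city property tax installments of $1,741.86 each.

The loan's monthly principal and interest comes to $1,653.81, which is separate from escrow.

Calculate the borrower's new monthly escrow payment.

$630.36

Flood insurance: $2,445.72 annually
Hazard insurance: $1,265.52 annually
City property tax: $1,741.86 × 2 = $3,483.72 annually
Annual escrow total = $2,445.72 + $1,265.52 + $3,483.72 = $7,194.96
Monthly = $7,194.96 ÷ 12 = $599.58
Monthly shortage recovery: $369.36 ÷ 12 = $30.78
New monthly escrow = $599.58 + $30.78 = $630.36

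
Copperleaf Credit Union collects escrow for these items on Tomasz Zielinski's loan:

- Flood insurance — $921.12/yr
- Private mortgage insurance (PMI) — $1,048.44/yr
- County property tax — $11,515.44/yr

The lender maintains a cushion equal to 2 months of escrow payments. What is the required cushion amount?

$2,247.50

Flood insurance — $921.12 per year
Private mortgage insurance (PMI) — $1,048.44 per year
County property tax — $11,515.44 per year
Total per year = $921.12 + $1,048.44 + $11,515.44 = $13,485.00
Monthly = $13,485.00 ÷ 12 = $1,123.75
Cushion = 2 × $1,123.75 = $2,247.50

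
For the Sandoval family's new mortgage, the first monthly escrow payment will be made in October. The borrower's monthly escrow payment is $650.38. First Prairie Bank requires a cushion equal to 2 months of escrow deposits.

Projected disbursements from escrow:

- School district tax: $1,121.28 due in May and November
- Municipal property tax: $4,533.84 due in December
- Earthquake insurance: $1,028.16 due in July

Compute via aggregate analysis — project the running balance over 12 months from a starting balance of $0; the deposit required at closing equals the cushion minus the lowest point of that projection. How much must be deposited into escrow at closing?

$5,004.74

Cushion = 2 × $650.38 = $1,300.76
Trial balance (start $0, +$650.38 each month, − disbursements):
  Oct: +$650.38 → $650.38
  Nov: +$650.38 − $1,121.28 → $179.48
  Dec: +$650.38 − $4,533.84 → -$3,703.98
  Jan: +$650.38 → -$3,053.60
  Feb: +$650.38 → -$2,403.22
  Mar: +$650.38 → -$1,752.84
  Apr: +$650.38 → -$1,102.46
  May: +$650.38 − $1,121.28 → -$1,573.36
  Jun: +$650.38 → -$922.98
  Jul: +$650.38 − $1,028.16 → -$1,300.76
  Aug: +$650.38 → -$650.38
  Sep: +$650.38 → $0.00
Lowest trial balance = -$3,703.98 (Dec)
Initial deposit = cushion − low point = $1,300.76 − (-$3,703.98) = $5,004.74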